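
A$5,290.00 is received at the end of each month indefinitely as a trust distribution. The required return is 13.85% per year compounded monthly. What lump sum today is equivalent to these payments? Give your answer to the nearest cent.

A$458,339.35

Periodic rate r = 0.1385/12 per month.
Level perpetuity: PV = PMT / r = 5,290 / (0.1385/12) = A$458,339.35.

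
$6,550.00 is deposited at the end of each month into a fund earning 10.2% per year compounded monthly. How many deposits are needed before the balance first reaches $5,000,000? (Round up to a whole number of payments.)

238 payments

Periodic rate r = 0.102/12 per month; n is counted in months.
Ordinary annuity FV: 5,000,000 = 6,550 × [((1+r)^n − 1)/r].
(1+r)^n = 1 + 5,000,000 × r / 6,550, so n = ln(1 + 5,000,000·r/6,550) / ln(1+r) = 237.87.
Round up to a whole number of payments: n = 238.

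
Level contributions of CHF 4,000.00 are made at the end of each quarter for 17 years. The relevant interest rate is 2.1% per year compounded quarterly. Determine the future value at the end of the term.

This is an ordinary annuity: 68 deposits of CHF 4,000.00 at the end of each quarter.
Periodic rate r = 0.021/4 per quarter; n is counted in quarters.
FV = PMT × [((1+r)^n − 1)/r] = 4,000 × [(1+r)^68 − 1] / r = CHF 325,868.17

CHF 325,868.17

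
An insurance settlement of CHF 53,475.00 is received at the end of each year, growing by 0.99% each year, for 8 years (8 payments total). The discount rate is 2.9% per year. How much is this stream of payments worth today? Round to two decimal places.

CHF 389,714.01

Periodic rate r = 0.029 per year.
Growing ordinary annuity: PV = PMT₁ × [1 − ((1+g)/(1+r))^n] / (r − g) = 53,475 × [1 − ((1+0.0099)/(1+r))^8] / (r − 0.0099) = CHF 389,714.01.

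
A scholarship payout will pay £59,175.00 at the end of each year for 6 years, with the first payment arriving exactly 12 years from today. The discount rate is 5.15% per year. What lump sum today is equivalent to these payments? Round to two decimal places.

Ordinary annuity of 6 payments, first payment at period 12.
Periodic rate r = 0.0515 per year.
The ordinary-annuity PV formula values the stream one period before the first payment (period 11); discount that back 11 periods:
PV₀ = 59,175 × [1 − (1+r)^−6] / r × (1+r)^−11 = £172,048.52

£172,048.52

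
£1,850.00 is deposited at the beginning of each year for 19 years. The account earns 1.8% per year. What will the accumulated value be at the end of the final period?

This is an annuity due: 19 deposits of £1,850.00 at the beginning of each year.
Periodic rate r = 0.018 per year.
FV = PMT × [((1+r)^n − 1)/r] × (1+r) = 1,850 × [(1+r)^19 − 1] / r × (1+r) = £42,215.74

£42,215.74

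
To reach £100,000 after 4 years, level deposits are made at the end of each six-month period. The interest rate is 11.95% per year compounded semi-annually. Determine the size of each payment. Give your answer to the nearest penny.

£10,112.66

Level ordinary annuity; solve FV = PMT × [((1+r)^n − 1)/r] for PMT.
Periodic rate r = 0.1195/2 per half-year; n is counted in half-years.
With n = 8: PMT = 100,000 / ([((1+r)^n − 1)/r]) = £10,112.66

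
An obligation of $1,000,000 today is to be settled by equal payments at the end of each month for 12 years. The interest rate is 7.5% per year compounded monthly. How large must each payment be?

Level ordinary annuity; solve PV = PMT × [(1 − (1+r)^−n)/r] for PMT.
Periodic rate r = 0.075/12 per month; n is counted in months.
With n = 144: PMT = 1,000,000 / ([(1 − (1+r)^−n)/r]) = $10,552.26

$10,552.26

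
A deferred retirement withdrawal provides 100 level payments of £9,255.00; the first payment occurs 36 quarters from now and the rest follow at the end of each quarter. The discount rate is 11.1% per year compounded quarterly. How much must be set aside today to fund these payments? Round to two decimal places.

Ordinary annuity of 100 payments, first payment at period 36.
Periodic rate r = 0.111/4 per quarter; n is counted in quarters.
The ordinary-annuity PV formula values the stream one period before the first payment (period 35); discount that back 35 periods:
PV₀ = 9,255 × [1 − (1+r)^−100] / r × (1+r)^−35 = £119,668.09

£119,668.09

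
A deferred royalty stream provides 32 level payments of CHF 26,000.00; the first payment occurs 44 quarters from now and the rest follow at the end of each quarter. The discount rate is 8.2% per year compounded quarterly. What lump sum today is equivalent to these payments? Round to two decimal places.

CHF 253,131.21

Ordinary annuity of 32 payments, first payment at period 44.
Periodic rate r = 0.082/4 per quarter; n is counted in quarters.
The ordinary-annuity PV formula values the stream one period before the first payment (period 43); discount that back 43 periods:
PV₀ = 26,000 × [1 − (1+r)^−32] / r × (1+r)^−43 = CHF 253,131.21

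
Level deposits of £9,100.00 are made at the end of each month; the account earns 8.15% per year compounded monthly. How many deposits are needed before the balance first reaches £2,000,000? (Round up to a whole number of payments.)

Periodic rate r = 0.0815/12 per month; n is counted in months.
Ordinary annuity FV: 2,000,000 = 9,100 × [((1+r)^n − 1)/r].
(1+r)^n = 1 + 2,000,000 × r / 9,100, so n = ln(1 + 2,000,000·r/9,100) / ln(1+r) = 134.94.
Round up to a whole number of payments: n = 135.

135 payments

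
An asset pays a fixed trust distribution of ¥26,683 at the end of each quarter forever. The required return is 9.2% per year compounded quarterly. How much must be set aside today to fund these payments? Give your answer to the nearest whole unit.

¥1,160,130

Periodic rate r = 0.092/4 per quarter.
Level perpetuity: PV = PMT / r = 26,683 / (0.092/4) = ¥1,160,130.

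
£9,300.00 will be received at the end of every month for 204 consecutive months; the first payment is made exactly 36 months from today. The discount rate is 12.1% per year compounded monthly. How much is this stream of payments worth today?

£565,346.49

Ordinary annuity of 204 payments, first payment at period 36.
Periodic rate r = 0.121/12 per month; n is counted in months.
The ordinary-annuity PV formula values the stream one period before the first payment (period 35); discount that back 35 periods:
PV₀ = 9,300 × [1 − (1+r)^−204] / r × (1+r)^−35 = £565,346.49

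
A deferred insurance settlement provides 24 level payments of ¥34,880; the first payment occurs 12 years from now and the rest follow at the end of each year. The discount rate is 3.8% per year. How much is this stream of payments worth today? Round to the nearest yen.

Ordinary annuity of 24 payments, first payment at period 12.
Periodic rate r = 0.038 per year.
The ordinary-annuity PV formula values the stream one period before the first payment (period 11); discount that back 11 periods:
PV₀ = 34,880 × [1 − (1+r)^−24] / r × (1+r)^−11 = ¥360,186

¥360,186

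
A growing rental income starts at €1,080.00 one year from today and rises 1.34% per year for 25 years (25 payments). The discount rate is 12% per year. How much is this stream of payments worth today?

Periodic rate r = 0.12 per year.
Growing ordinary annuity: PV = PMT₁ × [1 − ((1+g)/(1+r))^n] / (r − g) = 1,080 × [1 − ((1+0.0134)/(1+r))^25] / (r − 0.0134) = €9,300.07.

€9,300.07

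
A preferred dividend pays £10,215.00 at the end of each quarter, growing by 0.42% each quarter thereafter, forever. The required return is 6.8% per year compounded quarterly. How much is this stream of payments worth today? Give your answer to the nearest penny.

£798,046.87

Periodic rate r = 0.068/4 per quarter.
Growing perpetuity (Gordon): PV = PMT₁ / (r − g) = 10,215 / (r − 0.0042) = £798,046.87.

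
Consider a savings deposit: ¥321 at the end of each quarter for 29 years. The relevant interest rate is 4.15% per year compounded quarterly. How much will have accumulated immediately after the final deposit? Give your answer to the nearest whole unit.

¥71,507

This is an ordinary annuity: 116 deposits of ¥321 at the end of each quarter.
Periodic rate r = 0.0415/4 per quarter; n is counted in quarters.
FV = PMT × [((1+r)^n − 1)/r] = 321 × [(1+r)^116 − 1] / r = ¥71,507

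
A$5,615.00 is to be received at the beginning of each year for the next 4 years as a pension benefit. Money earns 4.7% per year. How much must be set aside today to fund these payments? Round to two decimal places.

This is an annuity due: 4 payments of A$5,615.00 at the beginning of each year.
Periodic rate r = 0.047 per year.
PV = PMT × [(1 − (1+r)^−n)/r] × (1+r) = 5,615 × [1 − (1+r)^−4] / r × (1+r) = A$20,992.40

A$20,992.40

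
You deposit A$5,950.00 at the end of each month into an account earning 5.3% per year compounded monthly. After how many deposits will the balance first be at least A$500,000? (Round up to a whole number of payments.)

Periodic rate r = 0.053/12 per month; n is counted in months.
Ordinary annuity FV: 500,000 = 5,950 × [((1+r)^n − 1)/r].
(1+r)^n = 1 + 500,000 × r / 5,950, so n = ln(1 + 500,000·r/5,950) / ln(1+r) = 71.63.
Round up to a whole number of payments: n = 72.

72 payments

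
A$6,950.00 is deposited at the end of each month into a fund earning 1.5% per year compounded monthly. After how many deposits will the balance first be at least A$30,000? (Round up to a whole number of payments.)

Periodic rate r = 0.015/12 per month; n is counted in months.
Ordinary annuity FV: 30,000 = 6,950 × [((1+r)^n − 1)/r].
(1+r)^n = 1 + 30,000 × r / 6,950, so n = ln(1 + 30,000·r/6,950) / ln(1+r) = 4.31.
Round up to a whole number of payments: n = 5.

5 payments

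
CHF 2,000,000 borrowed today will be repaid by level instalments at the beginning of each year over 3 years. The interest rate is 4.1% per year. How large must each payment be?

Level annuity due; solve PV = PMT × [(1 − (1+r)^−n)/r] × (1+r) for PMT.
Periodic rate r = 0.041 per year.
With n = 3: PMT = 2,000,000 / ([(1 − (1+r)^−n)/r] × (1+r)) = CHF 693,626.65

CHF 693,626.65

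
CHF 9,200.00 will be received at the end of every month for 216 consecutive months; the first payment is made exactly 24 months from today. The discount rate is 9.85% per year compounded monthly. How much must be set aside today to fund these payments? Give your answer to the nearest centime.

Ordinary annuity of 216 payments, first payment at period 24.
Periodic rate r = 0.0985/12 per month; n is counted in months.
The ordinary-annuity PV formula values the stream one period before the first payment (period 23); discount that back 23 periods:
PV₀ = 9,200 × [1 − (1+r)^−216] / r × (1+r)^−23 = CHF 769,841.65

CHF 769,841.65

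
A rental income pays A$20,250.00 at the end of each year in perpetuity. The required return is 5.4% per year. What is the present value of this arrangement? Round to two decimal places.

Periodic rate r = 0.054 per year.
Level perpetuity: PV = PMT / r = 20,250 / (0.054) = A$375,000.00.

A$375,000.00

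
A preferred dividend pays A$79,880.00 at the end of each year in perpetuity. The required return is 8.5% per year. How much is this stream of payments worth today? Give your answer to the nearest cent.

Periodic rate r = 0.085 per year.
Level perpetuity: PV = PMT / r = 79,880 / (0.085) = A$939,764.71.

A$939,764.71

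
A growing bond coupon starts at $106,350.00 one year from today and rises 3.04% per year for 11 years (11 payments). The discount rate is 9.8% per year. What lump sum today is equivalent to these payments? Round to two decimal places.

Periodic rate r = 0.098 per year.
Growing ordinary annuity: PV = PMT₁ × [1 − ((1+g)/(1+r))^n] / (r − g) = 106,350 × [1 − ((1+0.0304)/(1+r))^11] / (r − 0.0304) = $791,184.06.

$791,184.06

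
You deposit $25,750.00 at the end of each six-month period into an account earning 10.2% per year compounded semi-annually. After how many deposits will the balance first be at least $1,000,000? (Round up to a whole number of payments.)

Periodic rate r = 0.102/2 per half-year; n is counted in half-years.
Ordinary annuity FV: 1,000,000 = 25,750 × [((1+r)^n − 1)/r].
(1+r)^n = 1 + 1,000,000 × r / 25,750, so n = ln(1 + 1,000,000·r/25,750) / ln(1+r) = 21.96.
Round up to a whole number of payments: n = 22.

22 payments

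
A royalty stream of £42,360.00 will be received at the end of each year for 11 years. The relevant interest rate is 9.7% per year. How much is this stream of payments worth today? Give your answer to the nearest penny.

£278,972.12

This is an ordinary annuity: 11 payments of £42,360.00 at the end of each year.
Periodic rate r = 0.097 per year.
PV = PMT × [(1 − (1+r)^−n)/r] = 42,360 × [1 − (1+r)^−11] / r = £278,972.12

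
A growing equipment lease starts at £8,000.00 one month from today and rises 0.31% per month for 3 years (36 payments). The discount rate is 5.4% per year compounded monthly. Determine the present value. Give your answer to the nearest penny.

Periodic rate r = 0.054/12 per month; n is counted in months.
Growing ordinary annuity: PV = PMT₁ × [1 − ((1+g)/(1+r))^n] / (r − g) = 8,000 × [1 − ((1+0.0031)/(1+r))^36] / (r − 0.0031) = £279,826.08.

£279,826.08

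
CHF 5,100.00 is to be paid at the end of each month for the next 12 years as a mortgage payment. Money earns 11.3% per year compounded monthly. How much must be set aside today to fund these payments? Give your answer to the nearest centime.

This is an ordinary annuity: 144 payments of CHF 5,100.00 at the end of each month.
Periodic rate r = 0.113/12 per month; n is counted in months.
PV = PMT × [(1 − (1+r)^−n)/r] = 5,100 × [1 − (1+r)^−144] / r = CHF 401,141.83

CHF 401,141.83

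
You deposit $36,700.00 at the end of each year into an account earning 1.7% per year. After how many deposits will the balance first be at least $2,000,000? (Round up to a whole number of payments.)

Periodic rate r = 0.017 per year.
Ordinary annuity FV: 2,000,000 = 36,700 × [((1+r)^n − 1)/r].
(1+r)^n = 1 + 2,000,000 × r / 36,700, so n = ln(1 + 2,000,000·r/36,700) / ln(1+r) = 38.90.
Round up to a whole number of payments: n = 39.

39 payments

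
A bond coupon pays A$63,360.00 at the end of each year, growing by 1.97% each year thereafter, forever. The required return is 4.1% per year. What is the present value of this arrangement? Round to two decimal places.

Periodic rate r = 0.041 per year.
Growing perpetuity (Gordon): PV = PMT₁ / (r − g) = 63,360 / (r − 0.0197) = A$2,974,647.89.

A$2,974,647.89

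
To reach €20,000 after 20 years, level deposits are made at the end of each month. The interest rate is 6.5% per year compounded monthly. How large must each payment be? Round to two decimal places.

Level ordinary annuity; solve FV = PMT × [((1+r)^n − 1)/r] for PMT.
Periodic rate r = 0.065/12 per month; n is counted in months.
With n = 240: PMT = 20,000 / ([((1+r)^n − 1)/r]) = €40.78

€40.78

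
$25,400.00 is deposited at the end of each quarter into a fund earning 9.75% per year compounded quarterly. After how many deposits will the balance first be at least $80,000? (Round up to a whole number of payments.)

Periodic rate r = 0.0975/4 per quarter; n is counted in quarters.
Ordinary annuity FV: 80,000 = 25,400 × [((1+r)^n − 1)/r].
(1+r)^n = 1 + 80,000 × r / 25,400, so n = ln(1 + 80,000·r/25,400) / ln(1+r) = 3.07.
Round up to a whole number of payments: n = 4.

4 payments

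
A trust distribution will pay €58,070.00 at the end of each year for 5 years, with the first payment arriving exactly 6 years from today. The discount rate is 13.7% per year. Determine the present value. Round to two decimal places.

Ordinary annuity of 5 payments, first payment at period 6.
Periodic rate r = 0.137 per year.
The ordinary-annuity PV formula values the stream one period before the first payment (period 5); discount that back 5 periods:
PV₀ = 58,070 × [1 − (1+r)^−5] / r × (1+r)^−5 = €105,674.93

€105,674.93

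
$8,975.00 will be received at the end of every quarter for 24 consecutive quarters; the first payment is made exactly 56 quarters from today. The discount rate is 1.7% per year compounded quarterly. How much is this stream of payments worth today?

$161,848.47

Ordinary annuity of 24 payments, first payment at period 56.
Periodic rate r = 0.017/4 per quarter; n is counted in quarters.
The ordinary-annuity PV formula values the stream one period before the first payment (period 55); discount that back 55 periods:
PV₀ = 8,975 × [1 − (1+r)^−24] / r × (1+r)^−55 = $161,848.47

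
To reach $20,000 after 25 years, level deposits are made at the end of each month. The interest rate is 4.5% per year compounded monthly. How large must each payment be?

Level ordinary annuity; solve FV = PMT × [((1+r)^n − 1)/r] for PMT.
Periodic rate r = 0.045/12 per month; n is counted in months.
With n = 300: PMT = 20,000 / ([((1+r)^n − 1)/r]) = $36.17

$36.17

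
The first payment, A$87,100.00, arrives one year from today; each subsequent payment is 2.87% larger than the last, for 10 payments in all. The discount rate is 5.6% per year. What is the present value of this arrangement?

Periodic rate r = 0.056 per year.
Growing ordinary annuity: PV = PMT₁ × [1 − ((1+g)/(1+r))^n] / (r − g) = 87,100 × [1 − ((1+0.0287)/(1+r))^10] / (r − 0.0287) = A$735,180.94.

A$735,180.94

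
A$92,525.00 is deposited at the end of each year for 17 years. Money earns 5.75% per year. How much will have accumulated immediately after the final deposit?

A$2,553,402.11

This is an ordinary annuity: 17 deposits of A$92,525.00 at the end of each year.
Periodic rate r = 0.0575 per year.
FV = PMT × [((1+r)^n − 1)/r] = 92,525 × [(1+r)^17 − 1] / r = A$2,553,402.11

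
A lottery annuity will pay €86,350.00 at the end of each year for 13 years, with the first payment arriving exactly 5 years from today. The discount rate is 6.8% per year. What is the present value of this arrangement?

Ordinary annuity of 13 payments, first payment at period 5.
Periodic rate r = 0.068 per year.
The ordinary-annuity PV formula values the stream one period before the first payment (period 4); discount that back 4 periods:
PV₀ = 86,350 × [1 − (1+r)^−13] / r × (1+r)^−4 = €561,047.50

€561,047.50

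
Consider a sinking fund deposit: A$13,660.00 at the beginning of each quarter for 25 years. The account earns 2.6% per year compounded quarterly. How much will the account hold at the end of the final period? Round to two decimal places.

A$1,928,037.10

This is an annuity due: 100 deposits of A$13,660.00 at the beginning of each quarter.
Periodic rate r = 0.026/4 per quarter; n is counted in quarters.
FV = PMT × [((1+r)^n − 1)/r] × (1+r) = 13,660 × [(1+r)^100 − 1] / r × (1+r) = A$1,928,037.10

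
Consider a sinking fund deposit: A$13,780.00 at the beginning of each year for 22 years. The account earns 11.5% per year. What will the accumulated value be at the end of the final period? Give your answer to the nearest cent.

A$1,331,514.35

This is an annuity due: 22 deposits of A$13,780.00 at the beginning of each year.
Periodic rate r = 0.115 per year.
FV = PMT × [((1+r)^n − 1)/r] × (1+r) = 13,780 × [(1+r)^22 − 1] / r × (1+r) = A$1,331,514.35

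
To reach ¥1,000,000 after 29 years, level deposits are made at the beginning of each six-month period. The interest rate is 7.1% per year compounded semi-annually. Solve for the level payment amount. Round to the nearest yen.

¥5,224

Level annuity due; solve FV = PMT × [((1+r)^n − 1)/r] × (1+r) for PMT.
Periodic rate r = 0.071/2 per half-year; n is counted in half-years.
With n = 58: PMT = 1,000,000 / ([((1+r)^n − 1)/r] × (1+r)) = ¥5,224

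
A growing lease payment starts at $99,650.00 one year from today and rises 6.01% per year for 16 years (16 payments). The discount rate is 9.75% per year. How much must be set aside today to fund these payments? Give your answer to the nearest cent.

$1,134,469.65

Periodic rate r = 0.0975 per year.
Growing ordinary annuity: PV = PMT₁ × [1 − ((1+g)/(1+r))^n] / (r − g) = 99,650 × [1 − ((1+0.0601)/(1+r))^16] / (r − 0.0601) = $1,134,469.65.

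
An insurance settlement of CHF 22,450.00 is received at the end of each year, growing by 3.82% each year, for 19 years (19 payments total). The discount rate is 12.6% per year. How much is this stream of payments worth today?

CHF 201,014.34

Periodic rate r = 0.126 per year.
Growing ordinary annuity: PV = PMT₁ × [1 − ((1+g)/(1+r))^n] / (r − g) = 22,450 × [1 − ((1+0.0382)/(1+r))^19] / (r − 0.0382) = CHF 201,014.34.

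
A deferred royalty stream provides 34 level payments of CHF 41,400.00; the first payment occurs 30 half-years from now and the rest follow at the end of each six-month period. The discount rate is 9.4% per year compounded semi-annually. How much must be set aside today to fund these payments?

Ordinary annuity of 34 payments, first payment at period 30.
Periodic rate r = 0.094/2 per half-year; n is counted in half-years.
The ordinary-annuity PV formula values the stream one period before the first payment (period 29); discount that back 29 periods:
PV₀ = 41,400 × [1 − (1+r)^−34] / r × (1+r)^−29 = CHF 183,731.57

CHF 183,731.57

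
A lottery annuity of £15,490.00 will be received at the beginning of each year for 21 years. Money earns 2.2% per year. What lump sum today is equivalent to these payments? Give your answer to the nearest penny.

This is an annuity due: 21 payments of £15,490.00 at the beginning of each year.
Periodic rate r = 0.022 per year.
PV = PMT × [(1 − (1+r)^−n)/r] × (1+r) = 15,490 × [1 − (1+r)^−21] / r × (1+r) = £263,952.47

£263,952.47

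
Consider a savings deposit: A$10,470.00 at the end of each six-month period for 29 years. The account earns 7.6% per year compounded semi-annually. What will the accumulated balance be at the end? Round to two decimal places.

A$2,121,151.13

This is an ordinary annuity: 58 deposits of A$10,470.00 at the end of each six-month period.
Periodic rate r = 0.076/2 per half-year; n is counted in half-years.
FV = PMT × [((1+r)^n − 1)/r] = 10,470 × [(1+r)^58 − 1] / r = A$2,121,151.13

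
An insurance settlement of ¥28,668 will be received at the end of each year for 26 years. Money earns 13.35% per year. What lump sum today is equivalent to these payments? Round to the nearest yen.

¥206,482

This is an ordinary annuity: 26 payments of ¥28,668 at the end of each year.
Periodic rate r = 0.1335 per year.
PV = PMT × [(1 − (1+r)^−n)/r] = 28,668 × [1 − (1+r)^−26] / r = ¥206,482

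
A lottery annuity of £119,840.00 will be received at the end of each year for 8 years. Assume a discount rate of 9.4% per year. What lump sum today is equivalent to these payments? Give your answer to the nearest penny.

£653,544.95

This is an ordinary annuity: 8 payments of £119,840.00 at the end of each year.
Periodic rate r = 0.094 per year.
PV = PMT × [(1 − (1+r)^−n)/r] = 119,840 × [1 − (1+r)^−8] / r = £653,544.95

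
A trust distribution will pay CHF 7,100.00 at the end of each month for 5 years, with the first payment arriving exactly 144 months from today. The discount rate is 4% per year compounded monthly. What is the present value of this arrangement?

Ordinary annuity of 60 payments, first payment at period 144.
Periodic rate r = 0.04/12 per month; n is counted in months.
The ordinary-annuity PV formula values the stream one period before the first payment (period 143); discount that back 143 periods:
PV₀ = 7,100 × [1 − (1+r)^−60] / r × (1+r)^−143 = CHF 239,541.79

CHF 239,541.79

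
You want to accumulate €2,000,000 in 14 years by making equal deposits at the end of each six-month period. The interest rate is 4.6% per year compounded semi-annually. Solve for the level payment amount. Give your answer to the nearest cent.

Level ordinary annuity; solve FV = PMT × [((1+r)^n − 1)/r] for PMT.
Periodic rate r = 0.046/2 per half-year; n is counted in half-years.
With n = 28: PMT = 2,000,000 / ([((1+r)^n − 1)/r]) = €51,671.26

€51,671.26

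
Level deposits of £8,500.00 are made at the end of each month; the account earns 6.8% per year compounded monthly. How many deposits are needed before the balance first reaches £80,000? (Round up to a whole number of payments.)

Periodic rate r = 0.068/12 per month; n is counted in months.
Ordinary annuity FV: 80,000 = 8,500 × [((1+r)^n − 1)/r].
(1+r)^n = 1 + 80,000 × r / 8,500, so n = ln(1 + 80,000·r/8,500) / ln(1+r) = 9.20.
Round up to a whole number of payments: n = 10.

10 payments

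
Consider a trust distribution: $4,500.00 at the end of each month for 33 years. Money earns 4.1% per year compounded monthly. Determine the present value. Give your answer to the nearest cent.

$975,871.61

This is an ordinary annuity: 396 payments of $4,500.00 at the end of each month.
Periodic rate r = 0.041/12 per month; n is counted in months.
PV = PMT × [(1 − (1+r)^−n)/r] = 4,500 × [1 − (1+r)^−396] / r = $975,871.61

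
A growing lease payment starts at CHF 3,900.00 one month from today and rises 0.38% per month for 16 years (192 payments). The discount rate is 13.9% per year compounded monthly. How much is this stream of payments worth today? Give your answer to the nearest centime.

Periodic rate r = 0.139/12 per month; n is counted in months.
Growing ordinary annuity: PV = PMT₁ × [1 − ((1+g)/(1+r))^n] / (r − g) = 3,900 × [1 − ((1+0.0038)/(1+r))^192] / (r − 0.0038) = CHF 387,349.85.

CHF 387,349.85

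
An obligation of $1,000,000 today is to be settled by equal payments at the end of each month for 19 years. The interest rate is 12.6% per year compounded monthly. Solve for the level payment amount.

$11,569.10

Level ordinary annuity; solve PV = PMT × [(1 − (1+r)^−n)/r] for PMT.
Periodic rate r = 0.126/12 per month; n is counted in months.
With n = 228: PMT = 1,000,000 / ([(1 − (1+r)^−n)/r]) = $11,569.10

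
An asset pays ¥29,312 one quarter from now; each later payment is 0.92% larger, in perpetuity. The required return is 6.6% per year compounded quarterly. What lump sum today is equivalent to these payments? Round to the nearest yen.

¥4,015,342

Periodic rate r = 0.066/4 per quarter.
Growing perpetuity (Gordon): PV = PMT₁ / (r − g) = 29,312 / (r − 0.0092) = ¥4,015,342.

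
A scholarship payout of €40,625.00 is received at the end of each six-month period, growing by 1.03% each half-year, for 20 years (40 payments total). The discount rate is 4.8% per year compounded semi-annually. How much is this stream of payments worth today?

Periodic rate r = 0.048/2 per half-year; n is counted in half-years.
Growing ordinary annuity: PV = PMT₁ × [1 − ((1+g)/(1+r))^n] / (r − g) = 40,625 × [1 − ((1+0.0103)/(1+r))^40] / (r − 0.0103) = €1,235,158.93.

€1,235,158.93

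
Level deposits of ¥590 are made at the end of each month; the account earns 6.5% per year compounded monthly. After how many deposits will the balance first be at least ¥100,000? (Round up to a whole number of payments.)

121 payments

Periodic rate r = 0.065/12 per month; n is counted in months.
Ordinary annuity FV: 100,000 = 590 × [((1+r)^n − 1)/r].
(1+r)^n = 1 + 100,000 × r / 590, so n = ln(1 + 100,000·r/590) / ln(1+r) = 120.57.
Round up to a whole number of payments: n = 121.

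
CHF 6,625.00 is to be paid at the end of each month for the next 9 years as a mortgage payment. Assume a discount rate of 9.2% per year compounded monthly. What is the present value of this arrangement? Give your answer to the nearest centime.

This is an ordinary annuity: 108 payments of CHF 6,625.00 at the end of each month.
Periodic rate r = 0.092/12 per month; n is counted in months.
PV = PMT × [(1 − (1+r)^−n)/r] = 6,625 × [1 − (1+r)^−108] / r = CHF 485,378.45

CHF 485,378.45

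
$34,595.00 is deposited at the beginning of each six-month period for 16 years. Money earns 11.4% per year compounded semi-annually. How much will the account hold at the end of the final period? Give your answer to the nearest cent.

This is an annuity due: 32 deposits of $34,595.00 at the beginning of each six-month period.
Periodic rate r = 0.114/2 per half-year; n is counted in half-years.
FV = PMT × [((1+r)^n − 1)/r] × (1+r) = 34,595 × [(1+r)^32 − 1] / r × (1+r) = $3,139,530.75

$3,139,530.75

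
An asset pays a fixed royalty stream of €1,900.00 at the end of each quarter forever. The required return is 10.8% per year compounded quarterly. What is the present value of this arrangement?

€70,370.37

Periodic rate r = 0.108/4 per quarter.
Level perpetuity: PV = PMT / r = 1,900 / (0.108/4) = €70,370.37.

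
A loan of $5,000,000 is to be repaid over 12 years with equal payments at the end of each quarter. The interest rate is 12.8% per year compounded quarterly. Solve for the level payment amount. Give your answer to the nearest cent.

$205,255.23

Level ordinary annuity; solve PV = PMT × [(1 − (1+r)^−n)/r] for PMT.
Periodic rate r = 0.128/4 per quarter; n is counted in quarters.
With n = 48: PMT = 5,000,000 / ([(1 − (1+r)^−n)/r]) = $205,255.23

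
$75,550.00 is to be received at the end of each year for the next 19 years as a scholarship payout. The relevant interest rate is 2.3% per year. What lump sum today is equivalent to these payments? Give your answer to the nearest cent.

This is an ordinary annuity: 19 payments of $75,550.00 at the end of each year.
Periodic rate r = 0.023 per year.
PV = PMT × [(1 − (1+r)^−n)/r] = 75,550 × [1 − (1+r)^−19] / r = $1,152,378.10

$1,152,378.10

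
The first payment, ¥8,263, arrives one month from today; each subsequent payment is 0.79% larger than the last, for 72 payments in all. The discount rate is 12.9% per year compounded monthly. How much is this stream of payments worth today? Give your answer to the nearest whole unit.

Periodic rate r = 0.129/12 per month; n is counted in months.
Growing ordinary annuity: PV = PMT₁ × [1 − ((1+g)/(1+r))^n] / (r − g) = 8,263 × [1 − ((1+0.0079)/(1+r))^72] / (r − 0.0079) = ¥533,384.

¥533,384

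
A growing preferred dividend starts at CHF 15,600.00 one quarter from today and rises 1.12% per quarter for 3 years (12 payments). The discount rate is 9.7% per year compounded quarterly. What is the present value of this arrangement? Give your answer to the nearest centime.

CHF 170,488.96

Periodic rate r = 0.097/4 per quarter; n is counted in quarters.
Growing ordinary annuity: PV = PMT₁ × [1 − ((1+g)/(1+r))^n] / (r − g) = 15,600 × [1 − ((1+0.0112)/(1+r))^12] / (r − 0.0112) = CHF 170,488.96.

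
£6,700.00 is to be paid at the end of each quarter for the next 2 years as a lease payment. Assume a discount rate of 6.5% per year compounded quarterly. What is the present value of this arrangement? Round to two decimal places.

This is an ordinary annuity: 8 payments of £6,700.00 at the end of each quarter.
Periodic rate r = 0.065/4 per quarter; n is counted in quarters.
PV = PMT × [(1 − (1+r)^−n)/r] = 6,700 × [1 − (1+r)^−8] / r = £49,883.68

£49,883.68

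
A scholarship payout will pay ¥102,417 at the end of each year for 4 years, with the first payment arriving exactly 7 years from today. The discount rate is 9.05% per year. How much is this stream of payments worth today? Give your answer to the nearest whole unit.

¥197,083

Ordinary annuity of 4 payments, first payment at period 7.
Periodic rate r = 0.0905 per year.
The ordinary-annuity PV formula values the stream one period before the first payment (period 6); discount that back 6 periods:
PV₀ = 102,417 × [1 − (1+r)^−4] / r × (1+r)^−6 = ¥197,083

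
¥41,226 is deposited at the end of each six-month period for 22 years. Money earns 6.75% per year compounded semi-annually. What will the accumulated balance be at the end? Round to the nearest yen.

¥4,040,847

This is an ordinary annuity: 44 deposits of ¥41,226 at the end of each six-month period.
Periodic rate r = 0.0675/2 per half-year; n is counted in half-years.
FV = PMT × [((1+r)^n − 1)/r] = 41,226 × [(1+r)^44 − 1] / r = ¥4,040,847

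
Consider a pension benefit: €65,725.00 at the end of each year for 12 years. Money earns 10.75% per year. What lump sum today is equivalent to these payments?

This is an ordinary annuity: 12 payments of €65,725.00 at the end of each year.
Periodic rate r = 0.1075 per year.
PV = PMT × [(1 − (1+r)^−n)/r] = 65,725 × [1 − (1+r)^−12] / r = €431,840.43

€431,840.43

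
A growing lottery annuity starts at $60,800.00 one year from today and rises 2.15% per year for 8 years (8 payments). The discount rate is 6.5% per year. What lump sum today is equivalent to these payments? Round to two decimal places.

$396,492.88

Periodic rate r = 0.065 per year.
Growing ordinary annuity: PV = PMT₁ × [1 − ((1+g)/(1+r))^n] / (r − g) = 60,800 × [1 − ((1+0.0215)/(1+r))^8] / (r − 0.0215) = $396,492.88.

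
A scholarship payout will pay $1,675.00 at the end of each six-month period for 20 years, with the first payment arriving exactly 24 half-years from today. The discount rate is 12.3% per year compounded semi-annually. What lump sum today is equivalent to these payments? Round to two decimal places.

Ordinary annuity of 40 payments, first payment at period 24.
Periodic rate r = 0.123/2 per half-year; n is counted in half-years.
The ordinary-annuity PV formula values the stream one period before the first payment (period 23); discount that back 23 periods:
PV₀ = 1,675 × [1 − (1+r)^−40] / r × (1+r)^−23 = $6,267.94

$6,267.94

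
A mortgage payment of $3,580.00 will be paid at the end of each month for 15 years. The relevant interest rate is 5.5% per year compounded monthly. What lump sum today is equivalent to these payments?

This is an ordinary annuity: 180 payments of $3,580.00 at the end of each month.
Periodic rate r = 0.055/12 per month; n is counted in months.
PV = PMT × [(1 − (1+r)^−n)/r] = 3,580 × [1 − (1+r)^−180] / r = $438,143.74

$438,143.74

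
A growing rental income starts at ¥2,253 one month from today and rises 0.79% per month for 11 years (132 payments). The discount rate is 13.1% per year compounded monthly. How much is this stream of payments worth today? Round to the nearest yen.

¥243,455

Periodic rate r = 0.131/12 per month; n is counted in months.
Growing ordinary annuity: PV = PMT₁ × [1 − ((1+g)/(1+r))^n] / (r − g) = 2,253 × [1 − ((1+0.0079)/(1+r))^132] / (r − 0.0079) = ¥243,455.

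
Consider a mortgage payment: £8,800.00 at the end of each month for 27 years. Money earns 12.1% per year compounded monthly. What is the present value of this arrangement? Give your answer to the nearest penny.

£838,909.57

This is an ordinary annuity: 324 payments of £8,800.00 at the end of each month.
Periodic rate r = 0.121/12 per month; n is counted in months.
PV = PMT × [(1 − (1+r)^−n)/r] = 8,800 × [1 − (1+r)^−324] / r = £838,909.57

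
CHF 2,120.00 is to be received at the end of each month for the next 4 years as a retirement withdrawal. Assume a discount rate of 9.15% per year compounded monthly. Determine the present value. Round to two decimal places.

CHF 84,948.39

This is an ordinary annuity: 48 payments of CHF 2,120.00 at the end of each month.
Periodic rate r = 0.0915/12 per month; n is counted in months.
PV = PMT × [(1 − (1+r)^−n)/r] = 2,120 × [1 − (1+r)^−48] / r = CHF 84,948.39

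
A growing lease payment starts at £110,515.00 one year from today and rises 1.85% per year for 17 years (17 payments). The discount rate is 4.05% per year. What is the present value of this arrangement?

£1,530,231.41

Periodic rate r = 0.0405 per year.
Growing ordinary annuity: PV = PMT₁ × [1 − ((1+g)/(1+r))^n] / (r − g) = 110,515 × [1 − ((1+0.0185)/(1+r))^17] / (r − 0.0185) = £1,530,231.41.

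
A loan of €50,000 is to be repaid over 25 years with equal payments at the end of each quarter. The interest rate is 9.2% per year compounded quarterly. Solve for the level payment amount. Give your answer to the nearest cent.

€1,281.92

Level ordinary annuity; solve PV = PMT × [(1 − (1+r)^−n)/r] for PMT.
Periodic rate r = 0.092/4 per quarter; n is counted in quarters.
With n = 100: PMT = 50,000 / ([(1 − (1+r)^−n)/r]) = €1,281.92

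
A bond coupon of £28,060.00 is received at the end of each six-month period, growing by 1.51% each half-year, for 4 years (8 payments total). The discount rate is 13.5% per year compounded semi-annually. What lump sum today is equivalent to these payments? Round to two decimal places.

Periodic rate r = 0.135/2 per half-year; n is counted in half-years.
Growing ordinary annuity: PV = PMT₁ × [1 − ((1+g)/(1+r))^n] / (r − g) = 28,060 × [1 − ((1+0.0151)/(1+r))^8] / (r − 0.0151) = £177,495.44.

£177,495.44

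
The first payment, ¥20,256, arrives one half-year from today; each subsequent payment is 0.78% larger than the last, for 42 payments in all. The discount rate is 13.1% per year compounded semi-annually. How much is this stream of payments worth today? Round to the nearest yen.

Periodic rate r = 0.131/2 per half-year; n is counted in half-years.
Growing ordinary annuity: PV = PMT₁ × [1 − ((1+g)/(1+r))^n] / (r − g) = 20,256 × [1 − ((1+0.0078)/(1+r))^42] / (r − 0.0078) = ¥317,184.

¥317,184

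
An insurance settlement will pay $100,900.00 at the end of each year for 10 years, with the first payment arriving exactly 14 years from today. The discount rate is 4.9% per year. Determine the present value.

$420,374.51

Ordinary annuity of 10 payments, first payment at period 14.
Periodic rate r = 0.049 per year.
The ordinary-annuity PV formula values the stream one period before the first payment (period 13); discount that back 13 periods:
PV₀ = 100,900 × [1 − (1+r)^−10] / r × (1+r)^−13 = $420,374.51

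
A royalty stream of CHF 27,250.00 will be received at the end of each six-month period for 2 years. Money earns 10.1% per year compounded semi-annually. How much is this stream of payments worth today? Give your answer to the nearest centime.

CHF 96,515.03

This is an ordinary annuity: 4 payments of CHF 27,250.00 at the end of each six-month period.
Periodic rate r = 0.101/2 per half-year; n is counted in half-years.
PV = PMT × [(1 − (1+r)^−n)/r] = 27,250 × [1 − (1+r)^−4] / r = CHF 96,515.03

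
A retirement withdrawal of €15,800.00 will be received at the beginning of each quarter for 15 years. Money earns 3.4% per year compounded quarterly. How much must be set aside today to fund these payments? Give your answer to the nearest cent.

This is an annuity due: 60 payments of €15,800.00 at the beginning of each quarter.
Periodic rate r = 0.034/4 per quarter; n is counted in quarters.
PV = PMT × [(1 − (1+r)^−n)/r] × (1+r) = 15,800 × [1 − (1+r)^−60] / r × (1+r) = €746,491.55

€746,491.55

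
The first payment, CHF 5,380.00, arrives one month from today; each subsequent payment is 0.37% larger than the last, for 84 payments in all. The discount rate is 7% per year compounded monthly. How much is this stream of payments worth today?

CHF 411,949.29

Periodic rate r = 0.07/12 per month; n is counted in months.
Growing ordinary annuity: PV = PMT₁ × [1 − ((1+g)/(1+r))^n] / (r − g) = 5,380 × [1 − ((1+0.0037)/(1+r))^84] / (r − 0.0037) = CHF 411,949.29.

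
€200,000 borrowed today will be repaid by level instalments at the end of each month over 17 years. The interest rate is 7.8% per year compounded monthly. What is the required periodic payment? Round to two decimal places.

Level ordinary annuity; solve PV = PMT × [(1 − (1+r)^−n)/r] for PMT.
Periodic rate r = 0.078/12 per month; n is counted in months.
With n = 204: PMT = 200,000 / ([(1 − (1+r)^−n)/r]) = €1,772.76

€1,772.76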